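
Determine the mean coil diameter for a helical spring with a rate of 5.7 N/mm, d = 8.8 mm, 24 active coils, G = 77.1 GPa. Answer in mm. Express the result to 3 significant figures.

D = (Gd⁴/(8N_a·k))^(1/3) = (77.1×10³·8.8⁴/(8·24·5.7))^(1/3)
  = (422483)^(1/3) = 75.0360 mm

75.0 mm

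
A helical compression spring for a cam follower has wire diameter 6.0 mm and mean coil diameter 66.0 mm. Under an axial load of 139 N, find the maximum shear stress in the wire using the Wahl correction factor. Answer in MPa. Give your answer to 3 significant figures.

Spring index C = D/d = 66.0/6.0 = 11.0000
K_W = (4C−1)/(4C−4) + 0.615/C = 43.000/40.000 + 0.0559 = 1.1309
τ₀ = 8FD/(πd³) = 8·139·66.0/(π·6.0³) = 73392/678.58 = 108.15 MPa
τ_max = K·τ₀ = 1.1309 × 108.15 = 122.31 MPa

122 MPa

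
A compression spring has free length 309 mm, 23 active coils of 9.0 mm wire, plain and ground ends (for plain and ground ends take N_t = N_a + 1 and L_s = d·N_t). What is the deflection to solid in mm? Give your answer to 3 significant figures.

93.0 mm

N_t = 24; L_s = 9.0·24 = 216 mm
δ_solid = L₀ − L_s = 309 − 216 = 93 mm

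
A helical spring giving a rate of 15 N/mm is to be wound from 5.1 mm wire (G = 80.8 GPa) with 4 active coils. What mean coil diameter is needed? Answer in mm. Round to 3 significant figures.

48.5 mm

D = (Gd⁴/(8N_a·k))^(1/3) = (80.8×10³·5.1⁴/(8·4·15))^(1/3)
  = (113881)^(1/3) = 48.4712 mm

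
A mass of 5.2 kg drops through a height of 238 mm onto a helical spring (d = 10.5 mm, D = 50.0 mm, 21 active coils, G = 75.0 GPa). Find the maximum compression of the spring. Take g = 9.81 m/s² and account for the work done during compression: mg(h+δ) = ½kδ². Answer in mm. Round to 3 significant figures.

24.9 mm

k = Gd⁴/(8D³N_a) = (75.0×10³)(10.5⁴)/(8·50.0³·21) = 43.411 N/mm
W = mg = 5.2 × 9.81 = 51.012 N
½kδ² − Wδ − Wh = 0 → δ = (W + √(W² + 2kWh))/k
δ = (51.012 + √(2602.2 + 1.05409e+06))/43.411 = (51.012 + 1028)/43.411 = 24.855 mm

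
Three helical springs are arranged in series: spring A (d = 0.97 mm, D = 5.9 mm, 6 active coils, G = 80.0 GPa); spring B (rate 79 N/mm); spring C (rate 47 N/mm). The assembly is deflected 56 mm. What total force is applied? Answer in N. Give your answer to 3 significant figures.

323 N

k_A = Gd⁴/(8D³N_a) = (80.0×10³)(0.97⁴)/(8·5.9³·6) = 7.1842 N/mm
Series: 1/k_eq = 1/7.1842 + 1/79 + 1/47 = 0.17313; k_eq = 5.776 N/mm
F = k_eq·δ = 5.776·56 = 323.46 N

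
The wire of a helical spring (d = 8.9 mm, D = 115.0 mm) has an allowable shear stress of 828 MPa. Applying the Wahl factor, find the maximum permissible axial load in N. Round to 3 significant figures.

C = D/d = 115.0/8.9 = 12.9213
K_W = (4C−1)/(4C−4) + 0.615/C = 50.685/47.685 + 0.0476 = 1.1105
τ_max = K·8FD/(πd³) → F_max = τ_allow·πd³/(8DK)
F_max = 828·π·8.9³/(8·115.0·1.1105) = 1.8338e+06/1021.7 = 1794.9 N

1790 N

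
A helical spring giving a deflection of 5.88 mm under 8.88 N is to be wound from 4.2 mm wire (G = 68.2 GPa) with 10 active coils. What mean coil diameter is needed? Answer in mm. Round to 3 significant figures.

56.0 mm

Required rate k = F/δ = 8.88/5.88 = 1.5102 N/mm
D = (Gd⁴/(8N_a·k))^(1/3) = (68.2×10³·4.2⁴/(8·10·1.5102))^(1/3)
  = (175653)^(1/3) = 56.0039 mm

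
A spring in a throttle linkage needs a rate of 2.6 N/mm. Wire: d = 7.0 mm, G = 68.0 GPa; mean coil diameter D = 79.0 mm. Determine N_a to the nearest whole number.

16

N_a = Gd⁴/(8D³k) = (68.0×10³ × 7.0⁴)/(8 × 79.0³ × 2.6)
    = 1.63268e+08 / 1.02552e+07 = 15.92 → 16 coils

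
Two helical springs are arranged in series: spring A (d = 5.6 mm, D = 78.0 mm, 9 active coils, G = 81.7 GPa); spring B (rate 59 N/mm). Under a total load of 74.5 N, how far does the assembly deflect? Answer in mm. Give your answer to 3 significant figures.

32.9 mm

k_A = Gd⁴/(8D³N_a) = (81.7×10³)(5.6⁴)/(8·78.0³·9) = 2.3516 N/mm
Series: 1/k_eq = 1/2.3516 + 1/59 = 0.4422; k_eq = 2.2614 N/mm
δ = F/k_eq = 74.5/2.2614 = 32.944 mm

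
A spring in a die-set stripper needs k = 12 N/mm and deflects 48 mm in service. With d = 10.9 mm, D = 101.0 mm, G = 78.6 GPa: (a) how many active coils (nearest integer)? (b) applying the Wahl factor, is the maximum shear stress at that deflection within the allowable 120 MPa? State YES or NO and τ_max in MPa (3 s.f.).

N_a = Gd⁴/(8D³k) = (78.6×10³)(10.9⁴)/(8·101.0³·12) = 11.22 → N_a = 11
Actual rate k = Gd⁴/(8D³·11) = 12.237 N/mm
Working load F = kδ = 12.237·48 = 587.39 N
C = 101.0/10.9 = 9.2661; K_W = (4C−1)/(4C−4)+0.615/C = 1.1571
τ_max = K_W·8FD/(πd³) = 1.1571·116.66 = 134.98 MPa
τ_max > 120 MPa → exceeds allowable

(a) 11 coils; (b) NO, τ_max = 135 MPa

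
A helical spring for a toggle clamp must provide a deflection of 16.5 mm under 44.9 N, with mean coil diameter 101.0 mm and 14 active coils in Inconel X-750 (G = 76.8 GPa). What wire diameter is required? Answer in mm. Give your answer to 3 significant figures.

Required rate k = F/δ = 44.9/16.5 = 2.7212 N/mm
d = (8D³N_a·k / G)^(1/4) = (8·101.0³·14·2.7212 / (76.8×10³))^0.25
  = (4088.7)^0.25 = 7.9964 mm

8.00 mm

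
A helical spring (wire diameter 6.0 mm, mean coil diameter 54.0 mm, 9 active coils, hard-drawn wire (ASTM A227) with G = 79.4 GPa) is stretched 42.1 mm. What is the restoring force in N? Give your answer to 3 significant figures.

382 N

k = Gd⁴/(8D³N_a) = (79.4×10³)(6.0⁴)/(8·54.0³·9) = 9.0764 N/mm
F = k·δ = 9.0764 × 42.1 = 382.11 N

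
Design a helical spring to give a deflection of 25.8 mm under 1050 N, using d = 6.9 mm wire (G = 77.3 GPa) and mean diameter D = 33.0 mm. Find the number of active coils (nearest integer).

15

Required rate k = F/δ = 1050/25.8 = 40.698 N/mm
N_a = Gd⁴/(8D³k) = (77.3×10³ × 6.9⁴)/(8 × 33.0³ × 40.698)
    = 1.75217e+08 / 1.17004e+07 = 14.98 → 15 coils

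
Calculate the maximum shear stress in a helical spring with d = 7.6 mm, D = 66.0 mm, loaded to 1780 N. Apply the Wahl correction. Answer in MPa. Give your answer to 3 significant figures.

Spring index C = D/d = 66.0/7.6 = 8.6842
K_W = (4C−1)/(4C−4) + 0.615/C = 33.737/30.737 + 0.0708 = 1.1684
τ₀ = 8FD/(πd³) = 8·1780·66.0/(π·7.6³) = 939840/1379.1 = 681.5 MPa
τ_max = K·τ₀ = 1.1684 × 681.5 = 796.27 MPa

796 MPa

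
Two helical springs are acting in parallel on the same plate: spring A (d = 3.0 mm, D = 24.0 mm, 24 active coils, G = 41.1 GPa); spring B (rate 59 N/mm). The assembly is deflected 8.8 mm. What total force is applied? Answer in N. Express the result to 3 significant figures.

k_A = Gd⁴/(8D³N_a) = (41.1×10³)(3.0⁴)/(8·24.0³·24) = 1.2543 N/mm
Parallel: k_eq = 1.2543 + 59 = 60.254 N/mm
F = k_eq·δ = 60.254·8.8 = 530.24 N

530 N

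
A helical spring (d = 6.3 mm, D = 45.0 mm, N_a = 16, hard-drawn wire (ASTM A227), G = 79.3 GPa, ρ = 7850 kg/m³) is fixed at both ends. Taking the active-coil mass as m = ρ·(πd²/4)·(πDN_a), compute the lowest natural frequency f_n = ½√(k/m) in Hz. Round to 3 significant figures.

k = Gd⁴/(8D³N_a) = (79.3×10³)(6.3⁴)/(8·45.0³·16) = 10.71 N/mm = 10710 N/m
Wire length L = πDN_a = π·45.0·16 = 2261.9 mm
m = ρ·(πd²/4)·L = 7850 × 31.172×10⁻⁶ m² × 2.2619 m = 0.55351 kg
f_n = ½√(k/m) = 0.5·√(10710/0.55351) = 0.5·√(19349) = 69.551 Hz

69.6 Hz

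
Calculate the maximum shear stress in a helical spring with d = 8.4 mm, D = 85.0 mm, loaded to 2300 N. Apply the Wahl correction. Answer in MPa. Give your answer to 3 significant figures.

960 MPa

Spring index C = D/d = 85.0/8.4 = 10.1190
K_W = (4C−1)/(4C−4) + 0.615/C = 39.476/36.476 + 0.0608 = 1.1430
τ₀ = 8FD/(πd³) = 8·2300·85.0/(π·8.4³) = 1.564e+06/1862 = 839.94 MPa
τ_max = K·τ₀ = 1.1430 × 839.94 = 960.07 MPa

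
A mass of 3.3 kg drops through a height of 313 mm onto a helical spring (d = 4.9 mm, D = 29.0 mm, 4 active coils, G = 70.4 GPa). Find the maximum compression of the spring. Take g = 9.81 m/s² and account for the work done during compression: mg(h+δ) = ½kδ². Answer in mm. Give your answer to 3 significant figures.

20.4 mm

k = Gd⁴/(8D³N_a) = (70.4×10³)(4.9⁴)/(8·29.0³·4) = 52.001 N/mm
W = mg = 3.3 × 9.81 = 32.373 N
½kδ² − Wδ − Wh = 0 → δ = (W + √(W² + 2kWh))/k
δ = (32.373 + √(1048 + 1.05383e+06))/52.001 = (32.373 + 1027.1)/52.001 = 20.373 mm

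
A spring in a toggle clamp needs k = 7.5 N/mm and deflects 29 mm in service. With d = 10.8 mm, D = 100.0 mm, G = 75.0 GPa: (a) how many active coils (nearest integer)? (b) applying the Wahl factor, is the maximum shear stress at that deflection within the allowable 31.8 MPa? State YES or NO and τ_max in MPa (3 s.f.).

N_a = Gd⁴/(8D³k) = (75.0×10³)(10.8⁴)/(8·100.0³·7.5) = 17.01 → N_a = 17
Actual rate k = Gd⁴/(8D³·17) = 7.5027 N/mm
Working load F = kδ = 7.5027·29 = 217.58 N
C = 100.0/10.8 = 9.2593; K_W = (4C−1)/(4C−4)+0.615/C = 1.1572
τ_max = K_W·8FD/(πd³) = 1.1572·43.983 = 50.898 MPa
τ_max > 31.8 MPa → exceeds allowable

(a) 17 coils; (b) NO, τ_max = 50.9 MPa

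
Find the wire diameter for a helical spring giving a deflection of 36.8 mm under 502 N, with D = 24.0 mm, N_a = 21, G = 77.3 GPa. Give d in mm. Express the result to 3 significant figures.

Required rate k = F/δ = 502/36.8 = 13.641 N/mm
d = (8D³N_a·k / G)^(1/4) = (8·24.0³·21·13.641 / (77.3×10³))^0.25
  = (409.84)^0.25 = 4.4994 mm

4.50 mm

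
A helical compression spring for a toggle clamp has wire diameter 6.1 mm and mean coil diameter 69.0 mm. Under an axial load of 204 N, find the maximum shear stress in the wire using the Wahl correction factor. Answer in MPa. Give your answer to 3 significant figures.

Spring index C = D/d = 69.0/6.1 = 11.3115
K_W = (4C−1)/(4C−4) + 0.615/C = 44.246/41.246 + 0.0544 = 1.1271
τ₀ = 8FD/(πd³) = 8·204·69.0/(π·6.1³) = 112608/713.08 = 157.92 MPa
τ_max = K·τ₀ = 1.1271 × 157.92 = 177.99 MPa

178 MPa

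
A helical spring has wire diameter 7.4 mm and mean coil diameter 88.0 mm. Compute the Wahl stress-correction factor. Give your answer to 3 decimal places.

C = D/d = 88.0/7.4 = 11.8919
K_W = (4C−1)/(4C−4) + 0.615/C = 46.568/43.568 + 0.0517 = 1.1206

1.121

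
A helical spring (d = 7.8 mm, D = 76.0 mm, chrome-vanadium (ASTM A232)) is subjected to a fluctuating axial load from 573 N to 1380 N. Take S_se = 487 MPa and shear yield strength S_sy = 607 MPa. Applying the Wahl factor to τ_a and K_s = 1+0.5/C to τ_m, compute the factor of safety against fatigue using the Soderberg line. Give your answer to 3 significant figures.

C = D/d = 76.0/7.8 = 9.7436; K_W = (4C−1)/(4C−4)+0.615/C = 1.1489; K_s = 1+0.5/C = 1.0513
F_a = (F_max−F_min)/2 = 403.5 N; F_m = (F_max+F_min)/2 = 976.5 N
τ_a = K_W·8F_aD/(πd³) = 1.1489 × 164.56 = 189.06 MPa
τ_m = K_s·8F_mD/(πd³) = 1.0513 × 398.24 = 418.67 MPa
Soderberg: 1/n_f = τ_a/S_se + τ_m/S_sy = 189.06/487 + 418.67/607 = 0.38821 + 0.68974 = 1.078
n_f = 1/1.078 = 0.9277

0.928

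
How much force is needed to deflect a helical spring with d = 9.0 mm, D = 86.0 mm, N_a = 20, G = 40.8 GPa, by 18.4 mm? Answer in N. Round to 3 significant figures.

48.4 N

k = Gd⁴/(8D³N_a) = (40.8×10³)(9.0⁴)/(8·86.0³·20) = 2.6304 N/mm
F = k·δ = 2.6304 × 18.4 = 48.399 N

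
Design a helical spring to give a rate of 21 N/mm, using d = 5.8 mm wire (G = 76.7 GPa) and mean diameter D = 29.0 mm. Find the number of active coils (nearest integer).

21

N_a = Gd⁴/(8D³k) = (76.7×10³ × 5.8⁴)/(8 × 29.0³ × 21)
    = 8.67975e+07 / 4.09735e+06 = 21.18 → 21 coils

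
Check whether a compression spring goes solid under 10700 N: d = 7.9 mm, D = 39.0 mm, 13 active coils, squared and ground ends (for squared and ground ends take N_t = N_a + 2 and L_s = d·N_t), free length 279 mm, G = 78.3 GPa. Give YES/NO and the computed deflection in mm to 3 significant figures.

k = Gd⁴/(8D³N_a) = (78.3×10³)(7.9⁴)/(8·39.0³·13) = 49.436 N/mm
N_t = 15; L_s = 7.9·15 = 118.5 mm; δ_solid = L₀ − L_s = 279 − 118.5 = 160.5 mm
δ = F/k = 10700/49.436 = 216.44 mm
δ ≥ δ_solid → spring goes solid

YES, δ = 216 mm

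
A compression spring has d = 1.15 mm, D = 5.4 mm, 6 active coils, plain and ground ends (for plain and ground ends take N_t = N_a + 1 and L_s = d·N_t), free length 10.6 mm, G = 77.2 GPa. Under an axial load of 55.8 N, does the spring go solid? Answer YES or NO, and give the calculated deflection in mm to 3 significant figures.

k = Gd⁴/(8D³N_a) = (77.2×10³)(1.15⁴)/(8·5.4³·6) = 17.864 N/mm
N_t = 7; L_s = 1.15·7 = 8.05 mm; δ_solid = L₀ − L_s = 10.6 − 8.05 = 2.55 mm
δ = F/k = 55.8/17.864 = 3.1235 mm
δ ≥ δ_solid → spring goes solid

YES, δ = 3.12 mm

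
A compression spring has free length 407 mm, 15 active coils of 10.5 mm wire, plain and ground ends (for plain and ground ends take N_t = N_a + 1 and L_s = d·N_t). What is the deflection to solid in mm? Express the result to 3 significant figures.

239 mm

N_t = 16; L_s = 10.5·16 = 168 mm
δ_solid = L₀ − L_s = 407 − 168 = 239 mm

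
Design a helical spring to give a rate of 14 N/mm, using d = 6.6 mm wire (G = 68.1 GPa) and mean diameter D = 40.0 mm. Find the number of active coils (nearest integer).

18

N_a = Gd⁴/(8D³k) = (68.1×10³ × 6.6⁴)/(8 × 40.0³ × 14)
    = 1.29218e+08 / 7.168e+06 = 18.03 → 18 coils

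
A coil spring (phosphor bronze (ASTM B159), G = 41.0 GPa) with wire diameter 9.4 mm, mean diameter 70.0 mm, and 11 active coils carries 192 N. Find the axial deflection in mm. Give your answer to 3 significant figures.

18.1 mm

k = Gd⁴/(8D³N_a) = (41.0×10³)(9.4⁴)/(8·70.0³·11) = 10.605 N/mm
δ = F/k = 192 / 10.605 = 18.104 mm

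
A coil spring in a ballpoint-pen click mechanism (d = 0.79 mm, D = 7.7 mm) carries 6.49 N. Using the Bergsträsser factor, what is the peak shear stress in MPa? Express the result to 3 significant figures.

294 MPa

Spring index C = D/d = 7.7/0.79 = 9.7468
K_B = (4C+2)/(4C−3) = 40.987/35.987 = 1.1389
τ₀ = 8FD/(πd³) = 8·6.49·7.7/(π·0.79³) = 399.784/1.5489 = 258.1 MPa
τ_max = K·τ₀ = 1.1389 × 258.1 = 293.96 MPa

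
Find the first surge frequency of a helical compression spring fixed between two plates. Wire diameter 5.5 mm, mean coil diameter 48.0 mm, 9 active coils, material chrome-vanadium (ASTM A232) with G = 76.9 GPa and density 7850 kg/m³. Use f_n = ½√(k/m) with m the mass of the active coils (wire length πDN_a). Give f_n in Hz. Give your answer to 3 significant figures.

k = Gd⁴/(8D³N_a) = (76.9×10³)(5.5⁴)/(8·48.0³·9) = 8.8373 N/mm = 8837.3 N/m
Wire length L = πDN_a = π·48.0·9 = 1357.2 mm
m = ρ·(πd²/4)·L = 7850 × 23.758×10⁻⁶ m² × 1.3572 m = 0.25312 kg
f_n = ½√(k/m) = 0.5·√(8837.3/0.25312) = 0.5·√(34914) = 93.427 Hz

93.4 Hz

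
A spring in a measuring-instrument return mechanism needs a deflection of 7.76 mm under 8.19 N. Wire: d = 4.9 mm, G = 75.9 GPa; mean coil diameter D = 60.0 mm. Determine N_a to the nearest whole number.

Required rate k = F/δ = 8.19/7.76 = 1.0554 N/mm
N_a = Gd⁴/(8D³k) = (75.9×10³ × 4.9⁴)/(8 × 60.0³ × 1.0554)
    = 4.37548e+07 / 1.82375e+06 = 23.99 → 24 coils

24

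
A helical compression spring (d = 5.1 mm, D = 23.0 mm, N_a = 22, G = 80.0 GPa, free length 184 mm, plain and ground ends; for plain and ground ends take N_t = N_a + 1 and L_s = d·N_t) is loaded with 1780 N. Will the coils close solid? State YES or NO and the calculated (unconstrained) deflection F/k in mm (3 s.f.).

k = Gd⁴/(8D³N_a) = (80.0×10³)(5.1⁴)/(8·23.0³·22) = 25.274 N/mm
N_t = 23; L_s = 5.1·23 = 117.3 mm; δ_solid = L₀ − L_s = 184 − 117.3 = 66.7 mm
δ = F/k = 1780/25.274 = 70.428 mm
δ ≥ δ_solid → spring goes solid

YES, δ = 70.4 mm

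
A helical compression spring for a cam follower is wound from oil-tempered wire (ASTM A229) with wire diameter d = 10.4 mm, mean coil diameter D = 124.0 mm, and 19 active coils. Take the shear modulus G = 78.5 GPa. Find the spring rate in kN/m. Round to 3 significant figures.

3.17 kN/m

k = Gd⁴/(8D³N_a) = (78.5×10³ × 10.4⁴) / (8 × 124.0³ × 19)
  = 9.18339e+08 / 2.89807e+08 = 3.1688 N/mm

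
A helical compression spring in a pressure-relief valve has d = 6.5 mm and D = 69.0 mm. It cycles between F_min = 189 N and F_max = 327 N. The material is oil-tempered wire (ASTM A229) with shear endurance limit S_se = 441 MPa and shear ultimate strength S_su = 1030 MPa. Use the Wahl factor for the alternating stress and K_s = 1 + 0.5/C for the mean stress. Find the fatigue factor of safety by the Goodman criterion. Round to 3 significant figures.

3.55

C = D/d = 69.0/6.5 = 10.6154; K_W = (4C−1)/(4C−4)+0.615/C = 1.1359; K_s = 1+0.5/C = 1.0471
F_a = (F_max−F_min)/2 = 69 N; F_m = (F_max+F_min)/2 = 258 N
τ_a = K_W·8F_aD/(πd³) = 1.1359 × 44.147 = 50.148 MPa
τ_m = K_s·8F_mD/(πd³) = 1.0471 × 165.07 = 172.85 MPa
Goodman: 1/n_f = τ_a/S_se + τ_m/S_su = 50.148/441 + 172.85/1030 = 0.11371 + 0.16781 = 0.28152
n_f = 1/0.28152 = 3.552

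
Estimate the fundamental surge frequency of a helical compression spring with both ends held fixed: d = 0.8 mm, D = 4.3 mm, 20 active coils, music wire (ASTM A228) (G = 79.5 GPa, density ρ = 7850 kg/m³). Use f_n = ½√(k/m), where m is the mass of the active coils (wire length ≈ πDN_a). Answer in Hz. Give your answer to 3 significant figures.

k = Gd⁴/(8D³N_a) = (79.5×10³)(0.8⁴)/(8·4.3³·20) = 2.5598 N/mm = 2559.8 N/m
Wire length L = πDN_a = π·4.3·20 = 270.18 mm
m = ρ·(πd²/4)·L = 7850 × 0.50265×10⁻⁶ m² × 0.27018 m = 0.0010661 kg
f_n = ½√(k/m) = 0.5·√(2559.8/0.0010661) = 0.5·√(2.4011e+06) = 774.78 Hz

775 Hz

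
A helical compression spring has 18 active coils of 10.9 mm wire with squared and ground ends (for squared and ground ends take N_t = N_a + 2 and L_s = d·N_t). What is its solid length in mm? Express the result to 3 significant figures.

218 mm

squared and ground ends: N_t = N_a + 2 = 18 + 2 = 20
L_s = d·N_t = 10.9 × 20 = 218 mm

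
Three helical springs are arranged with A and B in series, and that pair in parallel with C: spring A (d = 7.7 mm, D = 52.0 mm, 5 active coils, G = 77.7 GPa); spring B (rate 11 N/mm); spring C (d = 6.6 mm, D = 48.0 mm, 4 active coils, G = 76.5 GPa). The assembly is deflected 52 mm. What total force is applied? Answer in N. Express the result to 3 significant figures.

2600 N

k_A = Gd⁴/(8D³N_a) = (77.7×10³)(7.7⁴)/(8·52.0³·5) = 48.564 N/mm
k_C = Gd⁴/(8D³N_a) = (76.5×10³)(6.6⁴)/(8·48.0³·4) = 41.017 N/mm
Springs A,B series: k_AB = 1/(1/48.564+1/11) = 8.9686 N/mm; parallel with C: k_eq = 8.9686+41.017 = 49.986 N/mm
F = k_eq·δ = 49.986·52 = 2599.2 N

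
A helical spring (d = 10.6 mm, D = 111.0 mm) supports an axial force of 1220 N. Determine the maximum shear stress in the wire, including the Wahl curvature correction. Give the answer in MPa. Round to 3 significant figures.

Spring index C = D/d = 111.0/10.6 = 10.4717
K_W = (4C−1)/(4C−4) + 0.615/C = 40.887/37.887 + 0.0587 = 1.1379
τ₀ = 8FD/(πd³) = 8·1220·111.0/(π·10.6³) = 1.08336e+06/3741.7 = 289.54 MPa
τ_max = K·τ₀ = 1.1379 × 289.54 = 329.47 MPa

329 MPa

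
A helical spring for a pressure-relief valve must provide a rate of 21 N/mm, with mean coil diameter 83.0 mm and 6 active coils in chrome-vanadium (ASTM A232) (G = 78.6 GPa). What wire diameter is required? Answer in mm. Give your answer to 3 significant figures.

d = (8D³N_a·k / G)^(1/4) = (8·83.0³·6·21 / (78.6×10³))^0.25
  = (7332.8)^0.25 = 9.2538 mm

9.25 mm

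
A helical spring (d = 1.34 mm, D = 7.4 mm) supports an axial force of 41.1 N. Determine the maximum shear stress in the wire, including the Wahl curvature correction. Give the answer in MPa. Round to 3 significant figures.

411 MPa

Spring index C = D/d = 7.4/1.34 = 5.5224
K_W = (4C−1)/(4C−4) + 0.615/C = 21.090/18.090 + 0.1114 = 1.2772
τ₀ = 8FD/(πd³) = 8·41.1·7.4/(π·1.34³) = 2433.12/7.559 = 321.88 MPa
τ_max = K·τ₀ = 1.2772 × 321.88 = 411.11 MPa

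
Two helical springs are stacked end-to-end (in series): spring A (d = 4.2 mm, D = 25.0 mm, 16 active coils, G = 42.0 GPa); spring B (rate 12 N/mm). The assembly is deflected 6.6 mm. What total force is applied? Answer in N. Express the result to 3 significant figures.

27.9 N

k_A = Gd⁴/(8D³N_a) = (42.0×10³)(4.2⁴)/(8·25.0³·16) = 6.5346 N/mm
Series: 1/k_eq = 1/6.5346 + 1/12 = 0.23637; k_eq = 4.2307 N/mm
F = k_eq·δ = 4.2307·6.6 = 27.923 N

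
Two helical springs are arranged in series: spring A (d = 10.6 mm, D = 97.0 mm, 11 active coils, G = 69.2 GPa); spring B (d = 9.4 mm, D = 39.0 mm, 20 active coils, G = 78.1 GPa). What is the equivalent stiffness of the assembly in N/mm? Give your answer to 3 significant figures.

9.30 N/mm

k_A = Gd⁴/(8D³N_a) = (69.2×10³)(10.6⁴)/(8·97.0³·11) = 10.878 N/mm
k_B = Gd⁴/(8D³N_a) = (78.1×10³)(9.4⁴)/(8·39.0³·20) = 64.246 N/mm
Series: 1/k_eq = 1/10.878 + 1/64.246 = 0.1075; k_eq = 9.3025 N/mm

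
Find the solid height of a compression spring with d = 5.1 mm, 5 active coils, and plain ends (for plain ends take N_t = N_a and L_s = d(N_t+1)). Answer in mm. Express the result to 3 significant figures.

30.6 mm

plain ends: N_t = N_a = 5
L_s = d·(N_t+1) = 5.1 × 6 = 30.6 mm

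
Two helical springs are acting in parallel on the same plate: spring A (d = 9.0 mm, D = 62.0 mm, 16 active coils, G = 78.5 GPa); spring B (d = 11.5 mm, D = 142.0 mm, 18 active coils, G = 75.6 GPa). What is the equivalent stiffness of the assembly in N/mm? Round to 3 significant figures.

k_A = Gd⁴/(8D³N_a) = (78.5×10³)(9.0⁴)/(8·62.0³·16) = 16.883 N/mm
k_B = Gd⁴/(8D³N_a) = (75.6×10³)(11.5⁴)/(8·142.0³·18) = 3.2069 N/mm
Parallel: k_eq = 16.883 + 3.2069 = 20.09 N/mm

20.1 N/mm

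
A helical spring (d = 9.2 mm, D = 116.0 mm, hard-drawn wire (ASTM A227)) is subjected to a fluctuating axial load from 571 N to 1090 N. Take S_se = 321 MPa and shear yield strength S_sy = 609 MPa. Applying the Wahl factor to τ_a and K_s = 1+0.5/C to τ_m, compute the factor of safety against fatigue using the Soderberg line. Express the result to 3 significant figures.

1.14

C = D/d = 116.0/9.2 = 12.6087; K_W = (4C−1)/(4C−4)+0.615/C = 1.1134; K_s = 1+0.5/C = 1.0397
F_a = (F_max−F_min)/2 = 259.5 N; F_m = (F_max+F_min)/2 = 830.5 N
τ_a = K_W·8F_aD/(πd³) = 1.1134 × 98.44 = 109.6 MPa
τ_m = K_s·8F_mD/(πd³) = 1.0397 × 315.05 = 327.54 MPa
Soderberg: 1/n_f = τ_a/S_se + τ_m/S_sy = 109.6/321 + 327.54/609 = 0.34144 + 0.53783 = 0.87927
n_f = 1/0.87927 = 1.137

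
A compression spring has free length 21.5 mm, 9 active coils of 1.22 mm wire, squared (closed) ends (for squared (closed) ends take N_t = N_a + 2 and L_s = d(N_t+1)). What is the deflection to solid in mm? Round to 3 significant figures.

N_t = 11; L_s = 1.22·12 = 14.64 mm
δ_solid = L₀ − L_s = 21.5 − 14.64 = 6.86 mm

6.86 mm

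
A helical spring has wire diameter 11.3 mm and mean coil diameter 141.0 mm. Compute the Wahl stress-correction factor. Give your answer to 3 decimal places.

1.115

C = D/d = 141.0/11.3 = 12.4779
K_W = (4C−1)/(4C−4) + 0.615/C = 48.912/45.912 + 0.0493 = 1.1146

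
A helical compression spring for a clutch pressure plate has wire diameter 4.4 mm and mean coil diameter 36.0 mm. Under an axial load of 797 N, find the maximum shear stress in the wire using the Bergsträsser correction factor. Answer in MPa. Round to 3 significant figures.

1000 MPa

Spring index C = D/d = 36.0/4.4 = 8.1818
K_B = (4C+2)/(4C−3) = 34.727/29.727 = 1.1682
τ₀ = 8FD/(πd³) = 8·797·36.0/(π·4.4³) = 229536/267.61 = 857.71 MPa
τ_max = K·τ₀ = 1.1682 × 857.71 = 1002 MPa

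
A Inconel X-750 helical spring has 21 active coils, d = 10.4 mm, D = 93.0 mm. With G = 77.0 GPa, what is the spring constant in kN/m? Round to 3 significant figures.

6.67 kN/m

k = Gd⁴/(8D³N_a) = (77.0×10³ × 10.4⁴) / (8 × 93.0³ × 21)
  = 9.00791e+08 / 1.35132e+08 = 6.666 N/mm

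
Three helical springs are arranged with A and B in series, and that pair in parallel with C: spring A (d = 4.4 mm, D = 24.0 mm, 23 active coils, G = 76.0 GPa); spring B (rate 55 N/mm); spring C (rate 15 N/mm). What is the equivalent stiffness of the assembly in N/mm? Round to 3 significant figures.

24.3 N/mm

k_A = Gd⁴/(8D³N_a) = (76.0×10³)(4.4⁴)/(8·24.0³·23) = 11.199 N/mm
Springs A,B series: k_AB = 1/(1/11.199+1/55) = 9.3043 N/mm; parallel with C: k_eq = 9.3043+15 = 24.304 N/mm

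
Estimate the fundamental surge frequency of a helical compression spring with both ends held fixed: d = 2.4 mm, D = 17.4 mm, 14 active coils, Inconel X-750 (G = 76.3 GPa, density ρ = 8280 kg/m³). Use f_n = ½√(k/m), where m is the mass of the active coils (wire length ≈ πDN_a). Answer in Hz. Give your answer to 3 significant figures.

k = Gd⁴/(8D³N_a) = (76.3×10³)(2.4⁴)/(8·17.4³·14) = 4.2905 N/mm = 4290.5 N/m
Wire length L = πDN_a = π·17.4·14 = 765.29 mm
m = ρ·(πd²/4)·L = 8280 × 4.5239×10⁻⁶ m² × 0.76529 m = 0.028666 kg
f_n = ½√(k/m) = 0.5·√(4290.5/0.028666) = 0.5·√(1.4967e+05) = 193.44 Hz

193 Hz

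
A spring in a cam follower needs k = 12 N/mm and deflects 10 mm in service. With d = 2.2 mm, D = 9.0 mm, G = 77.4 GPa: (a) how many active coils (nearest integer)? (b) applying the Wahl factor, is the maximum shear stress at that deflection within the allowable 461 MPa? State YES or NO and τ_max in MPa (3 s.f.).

N_a = Gd⁴/(8D³k) = (77.4×10³)(2.2⁴)/(8·9.0³·12) = 25.91 → N_a = 26
Actual rate k = Gd⁴/(8D³·26) = 11.958 N/mm
Working load F = kδ = 11.958·10 = 119.58 N
C = 9.0/2.2 = 4.0909; K_W = (4C−1)/(4C−4)+0.615/C = 1.3930
τ_max = K_W·8FD/(πd³) = 1.3930·257.37 = 358.51 MPa
τ_max ≤ 461 MPa → acceptable

(a) 26 coils; (b) YES, τ_max = 359 MPa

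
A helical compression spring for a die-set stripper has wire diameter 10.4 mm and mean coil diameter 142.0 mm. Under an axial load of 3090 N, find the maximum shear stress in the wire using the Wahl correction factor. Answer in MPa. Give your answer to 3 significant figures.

Spring index C = D/d = 142.0/10.4 = 13.6538
K_W = (4C−1)/(4C−4) + 0.615/C = 53.615/50.615 + 0.0450 = 1.1043
τ₀ = 8FD/(πd³) = 8·3090·142.0/(π·10.4³) = 3.51024e+06/3533.9 = 993.31 MPa
τ_max = K·τ₀ = 1.1043 × 993.31 = 1096.9 MPa

1100 MPa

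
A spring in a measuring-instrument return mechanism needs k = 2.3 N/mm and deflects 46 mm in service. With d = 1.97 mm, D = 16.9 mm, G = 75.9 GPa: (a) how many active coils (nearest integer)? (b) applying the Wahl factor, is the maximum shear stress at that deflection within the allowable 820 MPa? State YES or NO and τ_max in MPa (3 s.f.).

N_a = Gd⁴/(8D³k) = (75.9×10³)(1.97⁴)/(8·16.9³·2.3) = 12.87 → N_a = 13
Actual rate k = Gd⁴/(8D³·13) = 2.2773 N/mm
Working load F = kδ = 2.2773·46 = 104.75 N
C = 16.9/1.97 = 8.5787; K_W = (4C−1)/(4C−4)+0.615/C = 1.1707
τ_max = K_W·8FD/(πd³) = 1.1707·589.66 = 690.28 MPa
τ_max ≤ 820 MPa → acceptable

(a) 13 coils; (b) YES, τ_max = 690 MPa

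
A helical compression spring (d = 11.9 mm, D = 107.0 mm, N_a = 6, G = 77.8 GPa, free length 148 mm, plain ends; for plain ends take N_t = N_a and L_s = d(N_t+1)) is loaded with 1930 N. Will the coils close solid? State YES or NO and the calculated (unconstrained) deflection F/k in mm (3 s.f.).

YES, δ = 72.7 mm

k = Gd⁴/(8D³N_a) = (77.8×10³)(11.9⁴)/(8·107.0³·6) = 26.532 N/mm
N_t = 6; L_s = 11.9·7 = 83.3 mm; δ_solid = L₀ − L_s = 148 − 83.3 = 64.7 mm
δ = F/k = 1930/26.532 = 72.742 mm
δ ≥ δ_solid → spring goes solid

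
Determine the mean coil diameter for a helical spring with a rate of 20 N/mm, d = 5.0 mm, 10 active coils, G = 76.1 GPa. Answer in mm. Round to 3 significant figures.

31.0 mm

D = (Gd⁴/(8N_a·k))^(1/3) = (76.1×10³·5.0⁴/(8·10·20))^(1/3)
  = (29726.6)^(1/3) = 30.9776 mm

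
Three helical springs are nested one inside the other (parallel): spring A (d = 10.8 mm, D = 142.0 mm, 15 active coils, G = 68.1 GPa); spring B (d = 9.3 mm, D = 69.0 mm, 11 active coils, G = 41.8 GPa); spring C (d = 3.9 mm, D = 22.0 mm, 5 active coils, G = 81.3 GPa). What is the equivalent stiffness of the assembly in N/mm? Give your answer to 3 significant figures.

k_A = Gd⁴/(8D³N_a) = (68.1×10³)(10.8⁴)/(8·142.0³·15) = 2.6965 N/mm
k_B = Gd⁴/(8D³N_a) = (41.8×10³)(9.3⁴)/(8·69.0³·11) = 10.816 N/mm
k_C = Gd⁴/(8D³N_a) = (81.3×10³)(3.9⁴)/(8·22.0³·5) = 44.159 N/mm
Parallel: k_eq = 2.6965 + 10.816 + 44.159 = 57.672 N/mm

57.7 N/mm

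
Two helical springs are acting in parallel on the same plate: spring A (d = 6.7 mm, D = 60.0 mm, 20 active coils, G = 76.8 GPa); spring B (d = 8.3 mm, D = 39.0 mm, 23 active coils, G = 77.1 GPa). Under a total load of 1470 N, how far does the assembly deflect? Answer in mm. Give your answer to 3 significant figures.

38.7 mm

k_A = Gd⁴/(8D³N_a) = (76.8×10³)(6.7⁴)/(8·60.0³·20) = 4.478 N/mm
k_B = Gd⁴/(8D³N_a) = (77.1×10³)(8.3⁴)/(8·39.0³·23) = 33.524 N/mm
Parallel: k_eq = 4.478 + 33.524 = 38.002 N/mm
δ = F/k_eq = 1470/38.002 = 38.682 mm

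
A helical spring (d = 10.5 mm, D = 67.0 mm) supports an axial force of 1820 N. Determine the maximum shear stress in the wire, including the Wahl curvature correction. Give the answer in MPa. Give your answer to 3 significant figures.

Spring index C = D/d = 67.0/10.5 = 6.3810
K_W = (4C−1)/(4C−4) + 0.615/C = 24.524/21.524 + 0.0964 = 1.2358
τ₀ = 8FD/(πd³) = 8·1820·67.0/(π·10.5³) = 975520/3636.8 = 268.24 MPa
τ_max = K·τ₀ = 1.2358 × 268.24 = 331.48 MPa

331 MPa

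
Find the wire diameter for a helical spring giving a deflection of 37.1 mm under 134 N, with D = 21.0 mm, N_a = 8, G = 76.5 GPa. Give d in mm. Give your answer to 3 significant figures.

2.30 mm

Required rate k = F/δ = 134/37.1 = 3.6119 N/mm
d = (8D³N_a·k / G)^(1/4) = (8·21.0³·8·3.6119 / (76.5×10³))^0.25
  = (27.984)^0.25 = 2.3000 mm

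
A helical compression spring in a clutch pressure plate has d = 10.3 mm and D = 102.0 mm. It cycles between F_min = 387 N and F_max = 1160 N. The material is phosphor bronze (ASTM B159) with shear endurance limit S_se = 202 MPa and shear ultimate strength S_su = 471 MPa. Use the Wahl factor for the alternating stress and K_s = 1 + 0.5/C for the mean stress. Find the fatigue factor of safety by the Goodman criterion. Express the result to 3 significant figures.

C = D/d = 102.0/10.3 = 9.9029; K_W = (4C−1)/(4C−4)+0.615/C = 1.1463; K_s = 1+0.5/C = 1.0505
F_a = (F_max−F_min)/2 = 386.5 N; F_m = (F_max+F_min)/2 = 773.5 N
τ_a = K_W·8F_aD/(πd³) = 1.1463 × 91.871 = 105.32 MPa
τ_m = K_s·8F_mD/(πd³) = 1.0505 × 183.86 = 193.14 MPa
Goodman: 1/n_f = τ_a/S_se + τ_m/S_su = 105.32/202 + 193.14/471 = 0.52137 + 0.41007 = 0.93144
n_f = 1/0.93144 = 1.074

1.07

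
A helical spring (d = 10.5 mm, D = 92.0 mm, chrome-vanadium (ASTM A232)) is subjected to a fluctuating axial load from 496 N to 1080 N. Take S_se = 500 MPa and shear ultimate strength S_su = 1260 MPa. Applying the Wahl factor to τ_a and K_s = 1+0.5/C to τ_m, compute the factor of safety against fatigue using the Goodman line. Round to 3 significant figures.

3.68

C = D/d = 92.0/10.5 = 8.7619; K_W = (4C−1)/(4C−4)+0.615/C = 1.1668; K_s = 1+0.5/C = 1.0571
F_a = (F_max−F_min)/2 = 292 N; F_m = (F_max+F_min)/2 = 788 N
τ_a = K_W·8F_aD/(πd³) = 1.1668 × 59.094 = 68.952 MPa
τ_m = K_s·8F_mD/(πd³) = 1.0571 × 159.47 = 168.57 MPa
Goodman: 1/n_f = τ_a/S_se + τ_m/S_su = 68.952/500 + 168.57/1260 = 0.13790 + 0.13379 = 0.27169
n_f = 1/0.27169 = 3.681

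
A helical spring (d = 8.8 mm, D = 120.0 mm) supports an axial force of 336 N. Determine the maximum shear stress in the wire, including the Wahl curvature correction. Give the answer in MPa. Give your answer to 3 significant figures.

166 MPa

Spring index C = D/d = 120.0/8.8 = 13.6364
K_W = (4C−1)/(4C−4) + 0.615/C = 53.545/50.545 + 0.0451 = 1.1045
τ₀ = 8FD/(πd³) = 8·336·120.0/(π·8.8³) = 322560/2140.9 = 150.67 MPa
τ_max = K·τ₀ = 1.1045 × 150.67 = 166.4 MPa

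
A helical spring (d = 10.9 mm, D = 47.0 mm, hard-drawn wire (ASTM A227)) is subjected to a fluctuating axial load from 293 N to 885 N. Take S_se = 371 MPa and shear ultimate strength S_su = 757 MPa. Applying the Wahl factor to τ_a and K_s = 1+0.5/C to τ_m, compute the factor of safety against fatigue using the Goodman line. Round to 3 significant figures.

C = D/d = 47.0/10.9 = 4.3119; K_W = (4C−1)/(4C−4)+0.615/C = 1.3691; K_s = 1+0.5/C = 1.1160
F_a = (F_max−F_min)/2 = 296 N; F_m = (F_max+F_min)/2 = 589 N
τ_a = K_W·8F_aD/(πd³) = 1.3691 × 27.356 = 37.452 MPa
τ_m = K_s·8F_mD/(πd³) = 1.1160 × 54.434 = 60.747 MPa
Goodman: 1/n_f = τ_a/S_se + τ_m/S_su = 37.452/371 + 60.747/757 = 0.10095 + 0.08025 = 0.1812
n_f = 1/0.1812 = 5.519

5.52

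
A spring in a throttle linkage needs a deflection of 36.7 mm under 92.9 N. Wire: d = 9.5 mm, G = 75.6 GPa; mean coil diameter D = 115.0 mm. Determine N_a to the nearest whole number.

Required rate k = F/δ = 92.9/36.7 = 2.5313 N/mm
N_a = Gd⁴/(8D³k) = (75.6×10³ × 9.5⁴)/(8 × 115.0³ × 2.5313)
    = 6.15767e+08 / 3.07988e+07 = 19.99 → 20 coils

20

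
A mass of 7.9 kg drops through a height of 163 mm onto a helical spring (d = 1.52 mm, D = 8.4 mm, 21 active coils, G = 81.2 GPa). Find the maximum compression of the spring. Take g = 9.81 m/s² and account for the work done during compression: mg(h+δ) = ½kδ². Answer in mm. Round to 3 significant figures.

k = Gd⁴/(8D³N_a) = (81.2×10³)(1.52⁴)/(8·8.4³·21) = 4.3529 N/mm
W = mg = 7.9 × 9.81 = 77.499 N
½kδ² − Wδ − Wh = 0 → δ = (W + √(W² + 2kWh))/k
δ = (77.499 + √(6006.1 + 109976))/4.3529 = (77.499 + 340.56)/4.3529 = 96.041 mm

96.0 mm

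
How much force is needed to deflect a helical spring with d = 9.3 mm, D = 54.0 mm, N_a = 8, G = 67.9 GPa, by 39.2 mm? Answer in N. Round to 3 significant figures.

1980 N

k = Gd⁴/(8D³N_a) = (67.9×10³)(9.3⁴)/(8·54.0³·8) = 50.401 N/mm
F = k·δ = 50.401 × 39.2 = 1975.7 N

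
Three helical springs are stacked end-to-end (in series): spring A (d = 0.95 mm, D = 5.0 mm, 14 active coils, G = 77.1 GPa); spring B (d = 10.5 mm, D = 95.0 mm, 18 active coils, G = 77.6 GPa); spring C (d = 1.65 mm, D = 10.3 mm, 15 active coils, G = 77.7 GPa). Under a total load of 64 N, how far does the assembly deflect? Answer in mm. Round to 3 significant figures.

37.2 mm

k_A = Gd⁴/(8D³N_a) = (77.1×10³)(0.95⁴)/(8·5.0³·14) = 4.4856 N/mm
k_B = Gd⁴/(8D³N_a) = (77.6×10³)(10.5⁴)/(8·95.0³·18) = 7.6399 N/mm
k_C = Gd⁴/(8D³N_a) = (77.7×10³)(1.65⁴)/(8·10.3³·15) = 4.392 N/mm
Series: 1/k_eq = 1/4.4856 + 1/7.6399 + 1/4.392 = 0.58151; k_eq = 1.7196 N/mm
δ = F/k_eq = 64/1.7196 = 37.217 mm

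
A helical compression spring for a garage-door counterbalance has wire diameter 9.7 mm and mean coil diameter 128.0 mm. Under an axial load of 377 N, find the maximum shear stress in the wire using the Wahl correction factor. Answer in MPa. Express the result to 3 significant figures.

Spring index C = D/d = 128.0/9.7 = 13.1959
K_W = (4C−1)/(4C−4) + 0.615/C = 51.784/48.784 + 0.0466 = 1.1081
τ₀ = 8FD/(πd³) = 8·377·128.0/(π·9.7³) = 386048/2867.2 = 134.64 MPa
τ_max = K·τ₀ = 1.1081 × 134.64 = 149.2 MPa

149 MPa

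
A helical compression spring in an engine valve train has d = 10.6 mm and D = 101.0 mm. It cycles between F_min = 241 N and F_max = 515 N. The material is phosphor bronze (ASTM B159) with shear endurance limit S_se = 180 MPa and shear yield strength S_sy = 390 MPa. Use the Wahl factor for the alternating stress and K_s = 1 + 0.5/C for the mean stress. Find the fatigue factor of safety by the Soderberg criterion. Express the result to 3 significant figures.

C = D/d = 101.0/10.6 = 9.5283; K_W = (4C−1)/(4C−4)+0.615/C = 1.1525; K_s = 1+0.5/C = 1.0525
F_a = (F_max−F_min)/2 = 137 N; F_m = (F_max+F_min)/2 = 378 N
τ_a = K_W·8F_aD/(πd³) = 1.1525 × 29.585 = 34.096 MPa
τ_m = K_s·8F_mD/(πd³) = 1.0525 × 81.627 = 85.911 MPa
Soderberg: 1/n_f = τ_a/S_se + τ_m/S_sy = 34.096/180 + 85.911/390 = 0.18942 + 0.22028 = 0.4097
n_f = 1/0.4097 = 2.441

2.44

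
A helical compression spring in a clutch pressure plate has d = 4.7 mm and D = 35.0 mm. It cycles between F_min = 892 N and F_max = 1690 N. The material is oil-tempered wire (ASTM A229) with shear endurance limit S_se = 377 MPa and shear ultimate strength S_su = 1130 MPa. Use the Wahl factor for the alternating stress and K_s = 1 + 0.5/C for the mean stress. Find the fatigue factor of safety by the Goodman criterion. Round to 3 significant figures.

0.468

C = D/d = 35.0/4.7 = 7.4468; K_W = (4C−1)/(4C−4)+0.615/C = 1.1989; K_s = 1+0.5/C = 1.0671
F_a = (F_max−F_min)/2 = 399 N; F_m = (F_max+F_min)/2 = 1291 N
τ_a = K_W·8F_aD/(πd³) = 1.1989 × 342.52 = 410.66 MPa
τ_m = K_s·8F_mD/(πd³) = 1.0671 × 1108.3 = 1182.7 MPa
Goodman: 1/n_f = τ_a/S_se + τ_m/S_su = 410.66/377 + 1182.7/1130 = 1.08927 + 1.04661 = 2.1359
n_f = 1/2.1359 = 0.4682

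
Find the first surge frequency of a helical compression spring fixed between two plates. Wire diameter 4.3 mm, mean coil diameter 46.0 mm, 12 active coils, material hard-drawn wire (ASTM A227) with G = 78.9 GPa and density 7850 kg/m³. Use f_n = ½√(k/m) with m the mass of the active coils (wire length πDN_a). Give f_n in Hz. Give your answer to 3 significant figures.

60.4 Hz

k = Gd⁴/(8D³N_a) = (78.9×10³)(4.3⁴)/(8·46.0³·12) = 2.8867 N/mm = 2886.7 N/m
Wire length L = πDN_a = π·46.0·12 = 1734.2 mm
m = ρ·(πd²/4)·L = 7850 × 14.522×10⁻⁶ m² × 1.7342 m = 0.19769 kg
f_n = ½√(k/m) = 0.5·√(2886.7/0.19769) = 0.5·√(14602) = 60.42 Hz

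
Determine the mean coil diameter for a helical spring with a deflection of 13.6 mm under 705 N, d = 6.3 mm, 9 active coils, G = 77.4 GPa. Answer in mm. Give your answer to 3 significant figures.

32.0 mm

Required rate k = F/δ = 705/13.6 = 51.838 N/mm
D = (Gd⁴/(8N_a·k))^(1/3) = (77.4×10³·6.3⁴/(8·9·51.838))^(1/3)
  = (32667.8)^(1/3) = 31.9674 mm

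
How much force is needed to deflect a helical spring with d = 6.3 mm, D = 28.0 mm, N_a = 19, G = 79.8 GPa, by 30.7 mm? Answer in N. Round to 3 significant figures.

k = Gd⁴/(8D³N_a) = (79.8×10³)(6.3⁴)/(8·28.0³·19) = 37.674 N/mm
F = k·δ = 37.674 × 30.7 = 1156.6 N

1160 N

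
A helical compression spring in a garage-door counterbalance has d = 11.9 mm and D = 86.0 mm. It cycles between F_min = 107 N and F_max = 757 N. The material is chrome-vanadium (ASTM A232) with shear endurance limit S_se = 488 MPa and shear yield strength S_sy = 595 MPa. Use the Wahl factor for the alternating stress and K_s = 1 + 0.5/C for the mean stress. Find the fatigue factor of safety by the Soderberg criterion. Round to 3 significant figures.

C = D/d = 86.0/11.9 = 7.2269; K_W = (4C−1)/(4C−4)+0.615/C = 1.2055; K_s = 1+0.5/C = 1.0692
F_a = (F_max−F_min)/2 = 325 N; F_m = (F_max+F_min)/2 = 432 N
τ_a = K_W·8F_aD/(πd³) = 1.2055 × 42.236 = 50.917 MPa
τ_m = K_s·8F_mD/(πd³) = 1.0692 × 56.141 = 60.025 MPa
Soderberg: 1/n_f = τ_a/S_se + τ_m/S_sy = 50.917/488 + 60.025/595 = 0.10434 + 0.10088 = 0.20522
n_f = 1/0.20522 = 4.873

4.87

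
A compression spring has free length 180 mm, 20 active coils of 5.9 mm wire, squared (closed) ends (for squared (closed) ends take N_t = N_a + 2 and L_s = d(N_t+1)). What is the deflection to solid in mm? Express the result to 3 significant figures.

44.3 mm

N_t = 22; L_s = 5.9·23 = 135.7 mm
δ_solid = L₀ − L_s = 180 − 135.7 = 44.3 mm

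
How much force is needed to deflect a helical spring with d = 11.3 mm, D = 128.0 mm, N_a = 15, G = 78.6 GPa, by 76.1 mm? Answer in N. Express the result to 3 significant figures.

k = Gd⁴/(8D³N_a) = (78.6×10³)(11.3⁴)/(8·128.0³·15) = 5.0924 N/mm
F = k·δ = 5.0924 × 76.1 = 387.53 N

388 N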